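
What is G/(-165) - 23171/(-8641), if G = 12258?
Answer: -34032721/475255 ≈ -71.609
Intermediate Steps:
G/(-165) - 23171/(-8641) = 12258/(-165) - 23171/(-8641) = 12258*(-1/165) - 23171*(-1/8641) = -4086/55 + 23171/8641 = -34032721/475255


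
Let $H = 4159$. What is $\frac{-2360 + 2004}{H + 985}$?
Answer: $- \frac{89}{1286} \approx -0.069207$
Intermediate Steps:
$\frac{-2360 + 2004}{H + 985} = \frac{-2360 + 2004}{4159 + 985} = - \frac{356}{5144} = \left(-356\right) \frac{1}{5144} = - \frac{89}{1286}$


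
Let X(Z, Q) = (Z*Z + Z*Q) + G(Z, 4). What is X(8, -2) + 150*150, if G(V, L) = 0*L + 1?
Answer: 22549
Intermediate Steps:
G(V, L) = 1 (G(V, L) = 0 + 1 = 1)
X(Z, Q) = 1 + Z**2 + Q*Z (X(Z, Q) = (Z*Z + Z*Q) + 1 = (Z**2 + Q*Z) + 1 = 1 + Z**2 + Q*Z)
X(8, -2) + 150*150 = (1 + 8**2 - 2*8) + 150*150 = (1 + 64 - 16) + 22500 = 49 + 22500 = 22549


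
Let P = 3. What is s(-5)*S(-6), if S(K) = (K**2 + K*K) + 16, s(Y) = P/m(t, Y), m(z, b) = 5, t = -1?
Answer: 264/5 ≈ 52.800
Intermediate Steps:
s(Y) = 3/5
S(K) = 16 + 2*K**2 (S(K) = (K**2 + K**2) + 16 = 2*K**2 + 16 = 16 + 2*K**2)
s(-5)*S(-6) = 3*(16 + 2*(-6)**2)/5 = 3*(16 + 2*36)/5 = 3*(16 + 72)/5 = (3/5)*88 = 264/5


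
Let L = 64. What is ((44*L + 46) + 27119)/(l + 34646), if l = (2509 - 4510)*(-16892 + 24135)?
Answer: -29981/14458597 ≈ -0.0020736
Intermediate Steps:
l = -14493243 (l = -2001*7243 = -14493243)
((44*L + 46) + 27119)/(l + 34646) = ((44*64 + 46) + 27119)/(-14493243 + 34646) = ((2816 + 46) + 27119)/(-14458597) = (2862 + 27119)*(-1/14458597) = 29981*(-1/14458597) = -29981/14458597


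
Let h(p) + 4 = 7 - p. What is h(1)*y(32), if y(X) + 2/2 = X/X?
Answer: 0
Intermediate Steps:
y(X) = 0 (y(X) = -1 + X/X = -1 + 1 = 0)
h(p) = 3 - p (h(p) = -4 + (7 - p) = 3 - p)
h(1)*y(32) = (3 - 1*1)*0 = (3 - 1)*0 = 2*0 = 0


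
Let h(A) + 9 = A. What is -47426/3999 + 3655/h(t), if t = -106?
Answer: -4014067/91977 ≈ -43.642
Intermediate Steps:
h(A) = -9 + A
-47426/3999 + 3655/h(t) = -47426/3999 + 3655/(-9 - 106) = -47426*1/3999 + 3655/(-115) = -47426/3999 + 3655*(-1/115) = -47426/3999 - 731/23 = -4014067/91977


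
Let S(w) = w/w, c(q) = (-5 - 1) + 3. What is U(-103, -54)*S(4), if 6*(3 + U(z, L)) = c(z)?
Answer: -7/2 ≈ -3.5000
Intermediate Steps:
c(q) = -3 (c(q) = -6 + 3 = -3)
U(z, L) = -7/2 (U(z, L) = -3 + (⅙)*(-3) = -3 - ½ = -7/2)
S(w) = 1
U(-103, -54)*S(4) = -7/2*1 = -7/2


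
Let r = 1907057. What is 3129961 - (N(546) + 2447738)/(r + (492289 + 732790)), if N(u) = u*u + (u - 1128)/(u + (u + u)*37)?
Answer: 66908619829246747/21376828200 ≈ 3.1300e+6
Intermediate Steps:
N(u) = u**2 + (-1128 + u)/(75*u) (N(u) = u**2 + (-1128 + u)/(u + (2*u)*37) = u**2 + (-1128 + u)/(u + 74*u) = u**2 + (-1128 + u)/((75*u)) = u**2 + (-1128 + u)*(1/(75*u)) = u**2 + (-1128 + u)/(75*u))
3129961 - (N(546) + 2447738)/(r + (492289 + 732790)) = 3129961 - ((1/75)*(-1128 + 546 + 75*546**3)/546 + 2447738)/(1907057 + (492289 + 732790)) = 3129961 - ((1/75)*(1/546)*(-1128 + 546 + 75*162771336) + 2447738)/(1907057 + 1225079) = 3129961 - ((1/75)*(1/546)*(-1128 + 546 + 12207850200) + 2447738)/3132136 = 3129961 - ((1/75)*(1/546)*12207849618 + 2447738)/3132136 = 3129961 - (2034641603/6825 + 2447738)/3132136 = 3129961 - 18740453453/(6825*3132136) = 3129961 - 1*18740453453/21376828200 = 3129961 - 18740453453/21376828200 = 66908619829246747/21376828200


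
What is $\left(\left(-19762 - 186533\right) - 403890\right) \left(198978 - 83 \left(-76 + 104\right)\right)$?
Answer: $-119995320990$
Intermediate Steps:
$\left(\left(-19762 - 186533\right) - 403890\right) \left(198978 - 83 \left(-76 + 104\right)\right) = \left(-206295 - 403890\right) \left(198978 - 2324\right) = - 610185 \left(198978 - 2324\right) = \left(-610185\right) 196654 = -119995320990$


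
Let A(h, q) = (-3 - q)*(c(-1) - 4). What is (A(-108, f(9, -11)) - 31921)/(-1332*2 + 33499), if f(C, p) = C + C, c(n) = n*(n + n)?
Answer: -31879/30835 ≈ -1.0339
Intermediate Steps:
c(n) = 2*n² (c(n) = n*(2*n) = 2*n²)
f(C, p) = 2*C
A(h, q) = 6 + 2*q (A(h, q) = (-3 - q)*(2*(-1)² - 4) = (-3 - q)*(2*1 - 4) = (-3 - q)*(2 - 4) = (-3 - q)*(-2) = 6 + 2*q)
(A(-108, f(9, -11)) - 31921)/(-1332*2 + 33499) = ((6 + 2*(2*9)) - 31921)/(-1332*2 + 33499) = ((6 + 2*18) - 31921)/(-2664 + 33499) = ((6 + 36) - 31921)/30835 = (42 - 31921)*(1/30835) = -31879*1/30835 = -31879/30835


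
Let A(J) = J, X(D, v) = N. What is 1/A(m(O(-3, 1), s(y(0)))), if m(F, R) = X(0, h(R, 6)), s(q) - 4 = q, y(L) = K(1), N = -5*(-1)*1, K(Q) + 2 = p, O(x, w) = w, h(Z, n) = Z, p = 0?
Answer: ⅕ ≈ 0.20000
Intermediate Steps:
K(Q) = -2 (K(Q) = -2 + 0 = -2)
N = 5 (N = 5*1 = 5)
X(D, v) = 5
y(L) = -2
s(q) = 4 + q
m(F, R) = 5
1/A(m(O(-3, 1), s(y(0)))) = 1/5 = ⅕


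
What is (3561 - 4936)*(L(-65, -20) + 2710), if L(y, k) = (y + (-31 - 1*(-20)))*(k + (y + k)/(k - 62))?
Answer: -234025000/41 ≈ -5.7079e+6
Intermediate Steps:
L(y, k) = (-11 + y)*(k + (k + y)/(-62 + k)) (L(y, k) = (y + (-31 + 20))*(k + (k + y)/(-62 + k)) = (y - 11)*(k + (k + y)/(-62 + k)) = (-11 + y)*(k + (k + y)/(-62 + k)))
(3561 - 4936)*(L(-65, -20) + 2710) = (3561 - 4936)*(((-65)² - 11*(-65) - 11*(-20)² + 671*(-20) - 65*(-20)² - 61*(-20)*(-65))/(-62 - 20) + 2710) = -1375*((4225 + 715 - 11*400 - 13420 - 65*400 - 79300)/(-82) + 2710) = -1375*(-(4225 + 715 - 4400 - 13420 - 26000 - 79300)/82 + 2710) = -1375*(-1/82*(-118180) + 2710) = -1375*(59090/41 + 2710) = -1375*170200/41 = -234025000/41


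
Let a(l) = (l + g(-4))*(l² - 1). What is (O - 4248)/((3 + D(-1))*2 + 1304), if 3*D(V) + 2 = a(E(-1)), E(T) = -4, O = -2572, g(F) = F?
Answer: -10230/1843 ≈ -5.5507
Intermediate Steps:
a(l) = (-1 + l²)*(-4 + l) (a(l) = (l - 4)*(l² - 1) = (-4 + l)*(-1 + l²) = (-1 + l²)*(-4 + l))
D(V) = -122/3 (D(V) = -⅔ + (4 + (-4)³ - 1*(-4) - 4*(-4)²)/3 = -⅔ + (4 - 64 + 4 - 4*16)/3 = -⅔ + (4 - 64 + 4 - 64)/3 = -⅔ + (⅓)*(-120) = -⅔ - 40 = -122/3)
(O - 4248)/((3 + D(-1))*2 + 1304) = (-2572 - 4248)/((3 - 122/3)*2 + 1304) = -6820/(-113/3*2 + 1304) = -6820/(-226/3 + 1304) = -6820/3686/3 = -6820*3/3686 = -10230/1843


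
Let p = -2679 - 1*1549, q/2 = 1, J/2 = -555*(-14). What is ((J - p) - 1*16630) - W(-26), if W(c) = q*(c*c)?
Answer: 1786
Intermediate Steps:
J = 15540 (J = 2*(-555*(-14)) = 2*7770 = 15540)
q = 2 (q = 2*1 = 2)
W(c) = 2*c² (W(c) = 2*(c*c) = 2*c²)
p = -4228 (p = -2679 - 1549 = -4228)
((J - p) - 1*16630) - W(-26) = ((15540 - 1*(-4228)) - 1*16630) - 2*(-26)² = ((15540 + 4228) - 16630) - 2*676 = (19768 - 16630) - 1*1352 = 3138 - 1352 = 1786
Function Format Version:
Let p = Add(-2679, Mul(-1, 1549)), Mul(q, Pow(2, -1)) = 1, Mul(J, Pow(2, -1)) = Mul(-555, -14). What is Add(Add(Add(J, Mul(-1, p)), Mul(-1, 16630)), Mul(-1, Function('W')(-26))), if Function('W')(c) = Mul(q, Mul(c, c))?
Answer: 1786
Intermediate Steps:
J = 15540 (J = Mul(2, Mul(-555, -14)) = Mul(2, 7770) = 15540)
q = 2 (q = Mul(2, 1) = 2)
Function('W')(c) = Mul(2, Pow(c, 2)) (Function('W')(c) = Mul(2, Mul(c, c)) = Mul(2, Pow(c, 2)))
p = -4228 (p = Add(-2679, -1549) = -4228)
Add(Add(Add(J, Mul(-1, p)), Mul(-1, 16630)), Mul(-1, Function('W')(-26))) = Add(Add(Add(15540, Mul(-1, -4228)), Mul(-1, 16630)), Mul(-1, Mul(2, Pow(-26, 2)))) = Add(Add(Add(15540, 4228), -16630), Mul(-1, Mul(2, 676))) = Add(Add(19768, -16630), Mul(-1, 1352)) = Add(3138, -1352) = 1786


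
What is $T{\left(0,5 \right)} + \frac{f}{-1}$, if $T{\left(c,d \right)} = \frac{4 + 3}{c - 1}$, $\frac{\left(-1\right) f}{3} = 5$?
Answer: $8$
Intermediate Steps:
$f = -15$ ($f = \left(-3\right) 5 = -15$)
$T{\left(c,d \right)} = \frac{7}{-1 + c}$
$T{\left(0,5 \right)} + \frac{f}{-1} = \frac{7}{-1 + 0} - \frac{15}{-1} = \frac{7}{-1} - -15 = 7 \left(-1\right) + 15 = -7 + 15 = 8$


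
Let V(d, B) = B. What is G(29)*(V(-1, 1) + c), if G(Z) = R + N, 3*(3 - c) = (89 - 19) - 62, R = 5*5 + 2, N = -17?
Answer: 40/3 ≈ 13.333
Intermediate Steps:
R = 27 (R = 25 + 2 = 27)
c = 1/3 (c = 3 - ((89 - 19) - 62)/3 = 3 - (70 - 62)/3 = 3 - 1/3*8 = 3 - 8/3 = 1/3 ≈ 0.33333)
G(Z) = 10 (G(Z) = 27 - 17 = 10)
G(29)*(V(-1, 1) + c) = 10*(1 + 1/3) = 10*(4/3) = 40/3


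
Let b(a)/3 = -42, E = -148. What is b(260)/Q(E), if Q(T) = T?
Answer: 63/74 ≈ 0.85135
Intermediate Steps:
b(a) = -126 (b(a) = 3*(-42) = -126)
b(260)/Q(E) = -126/(-148) = -126*(-1/148) = 63/74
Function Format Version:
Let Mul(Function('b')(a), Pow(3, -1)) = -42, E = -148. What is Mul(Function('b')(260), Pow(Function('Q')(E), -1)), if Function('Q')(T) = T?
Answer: Rational(63, 74) ≈ 0.85135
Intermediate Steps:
Function('b')(a) = -126 (Function('b')(a) = Mul(3, -42) = -126)
Mul(Function('b')(260), Pow(Function('Q')(E), -1)) = Mul(-126, Pow(-148, -1)) = Mul(-126, Rational(-1, 148)) = Rational(63, 74)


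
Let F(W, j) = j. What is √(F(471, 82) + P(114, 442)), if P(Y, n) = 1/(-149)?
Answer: √1820333/149 ≈ 9.0550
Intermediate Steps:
P(Y, n) = -1/149
√(F(471, 82) + P(114, 442)) = √(82 - 1/149) = √(12217/149) = √1820333/149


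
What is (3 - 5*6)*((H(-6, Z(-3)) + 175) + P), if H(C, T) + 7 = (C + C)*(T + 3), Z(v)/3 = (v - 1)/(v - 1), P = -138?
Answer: 1134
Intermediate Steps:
Z(v) = 3 (Z(v) = 3*((v - 1)/(v - 1)) = 3*((-1 + v)/(-1 + v)) = 3*1 = 3)
H(C, T) = -7 + 2*C*(3 + T) (H(C, T) = -7 + (C + C)*(T + 3) = -7 + (2*C)*(3 + T) = -7 + 2*C*(3 + T))
(3 - 5*6)*((H(-6, Z(-3)) + 175) + P) = (3 - 5*6)*(((-7 + 6*(-6) + 2*(-6)*3) + 175) - 138) = (3 - 30)*(((-7 - 36 - 36) + 175) - 138) = -27*((-79 + 175) - 138) = -27*(96 - 138) = -27*(-42) = 1134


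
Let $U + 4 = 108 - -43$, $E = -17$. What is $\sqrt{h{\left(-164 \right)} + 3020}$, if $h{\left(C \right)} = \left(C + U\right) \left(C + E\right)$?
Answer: $\sqrt{6097} \approx 78.083$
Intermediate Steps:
$U = 147$ ($U = -4 + \left(108 - -43\right) = -4 + \left(108 + 43\right) = -4 + 151 = 147$)
$h{\left(C \right)} = \left(-17 + C\right) \left(147 + C\right)$ ($h{\left(C \right)} = \left(C + 147\right) \left(C - 17\right) = \left(147 + C\right) \left(-17 + C\right) = \left(-17 + C\right) \left(147 + C\right)$)
$\sqrt{h{\left(-164 \right)} + 3020} = \sqrt{\left(-2499 + \left(-164\right)^{2} + 130 \left(-164\right)\right) + 3020} = \sqrt{\left(-2499 + 26896 - 21320\right) + 3020} = \sqrt{3077 + 3020} = \sqrt{6097}$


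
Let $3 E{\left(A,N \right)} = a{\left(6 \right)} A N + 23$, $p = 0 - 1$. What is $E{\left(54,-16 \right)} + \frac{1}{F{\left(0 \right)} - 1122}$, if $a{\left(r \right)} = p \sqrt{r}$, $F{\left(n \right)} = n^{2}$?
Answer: $\frac{2867}{374} + 288 \sqrt{6} \approx 713.12$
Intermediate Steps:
$p = -1$ ($p = 0 - 1 = -1$)
$a{\left(r \right)} = - \sqrt{r}$
$E{\left(A,N \right)} = \frac{23}{3} - \frac{A N \sqrt{6}}{3}$ ($E{\left(A,N \right)} = \frac{- \sqrt{6} A N + 23}{3} = \frac{- A \sqrt{6} N + 23}{3} = \frac{- A N \sqrt{6} + 23}{3} = \frac{23 - A N \sqrt{6}}{3} = \frac{23}{3} - \frac{A N \sqrt{6}}{3}$)
$E{\left(54,-16 \right)} + \frac{1}{F{\left(0 \right)} - 1122} = \left(\frac{23}{3} - 18 \left(-16\right) \sqrt{6}\right) + \frac{1}{0^{2} - 1122} = \left(\frac{23}{3} + 288 \sqrt{6}\right) + \frac{1}{0 - 1122} = \left(\frac{23}{3} + 288 \sqrt{6}\right) + \frac{1}{-1122} = \left(\frac{23}{3} + 288 \sqrt{6}\right) - \frac{1}{1122} = \frac{2867}{374} + 288 \sqrt{6}$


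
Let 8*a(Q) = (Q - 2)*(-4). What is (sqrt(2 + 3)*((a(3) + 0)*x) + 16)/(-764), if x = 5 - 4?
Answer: -4/191 + sqrt(5)/1528 ≈ -0.019479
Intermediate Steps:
x = 1
a(Q) = 1 - Q/2 (a(Q) = ((Q - 2)*(-4))/8 = ((-2 + Q)*(-4))/8 = (8 - 4*Q)/8 = 1 - Q/2)
(sqrt(2 + 3)*((a(3) + 0)*x) + 16)/(-764) = (sqrt(2 + 3)*(((1 - 1/2*3) + 0)*1) + 16)/(-764) = (sqrt(5)*(((1 - 3/2) + 0)*1) + 16)*(-1/764) = (sqrt(5)*((-1/2 + 0)*1) + 16)*(-1/764) = (sqrt(5)*(-1/2*1) + 16)*(-1/764) = (sqrt(5)*(-1/2) + 16)*(-1/764) = (-sqrt(5)/2 + 16)*(-1/764) = (16 - sqrt(5)/2)*(-1/764) = -4/191 + sqrt(5)/1528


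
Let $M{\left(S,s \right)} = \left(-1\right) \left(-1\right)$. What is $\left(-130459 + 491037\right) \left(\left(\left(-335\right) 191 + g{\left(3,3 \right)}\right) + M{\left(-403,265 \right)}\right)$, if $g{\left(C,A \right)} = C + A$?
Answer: $-23069059284$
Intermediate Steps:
$M{\left(S,s \right)} = 1$
$g{\left(C,A \right)} = A + C$
$\left(-130459 + 491037\right) \left(\left(\left(-335\right) 191 + g{\left(3,3 \right)}\right) + M{\left(-403,265 \right)}\right) = \left(-130459 + 491037\right) \left(\left(\left(-335\right) 191 + \left(3 + 3\right)\right) + 1\right) = 360578 \left(\left(-63985 + 6\right) + 1\right) = 360578 \left(-63979 + 1\right) = 360578 \left(-63978\right) = -23069059284$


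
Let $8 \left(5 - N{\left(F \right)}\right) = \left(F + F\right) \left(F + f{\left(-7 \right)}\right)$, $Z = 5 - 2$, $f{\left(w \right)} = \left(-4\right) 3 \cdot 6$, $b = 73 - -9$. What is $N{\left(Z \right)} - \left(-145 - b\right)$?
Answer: $\frac{1135}{4} \approx 283.75$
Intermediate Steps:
$b = 82$ ($b = 73 + 9 = 82$)
$f{\left(w \right)} = -72$ ($f{\left(w \right)} = \left(-12\right) 6 = -72$)
$Z = 3$
$N{\left(F \right)} = 5 - \frac{F \left(-72 + F\right)}{4}$ ($N{\left(F \right)} = 5 - \frac{\left(F + F\right) \left(F - 72\right)}{8} = 5 - \frac{2 F \left(-72 + F\right)}{8} = 5 - \frac{F \left(-72 + F\right)}{4}$)
$N{\left(Z \right)} - \left(-145 - b\right) = \left(5 + 18 \cdot 3 - \frac{3^{2}}{4}\right) - \left(-145 - 82\right) = \left(5 + 54 - \frac{9}{4}\right) - \left(-145 - 82\right) = \left(5 + 54 - \frac{9}{4}\right) - -227 = \frac{227}{4} + 227 = \frac{1135}{4}$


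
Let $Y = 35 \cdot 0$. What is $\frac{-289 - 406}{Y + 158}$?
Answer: $- \frac{695}{158} \approx -4.3987$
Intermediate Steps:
$Y = 0$
$\frac{-289 - 406}{Y + 158} = \frac{-289 - 406}{0 + 158} = - \frac{695}{158}$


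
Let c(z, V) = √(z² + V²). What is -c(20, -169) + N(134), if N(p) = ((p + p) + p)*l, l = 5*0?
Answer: -√28961 ≈ -170.18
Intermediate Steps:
l = 0
c(z, V) = √(V² + z²)
N(p) = 0 (N(p) = ((p + p) + p)*0 = (2*p + p)*0 = (3*p)*0 = 0)
-c(20, -169) + N(134) = -√((-169)² + 20²) + 0 = -√(28561 + 400) + 0 = -√28961 + 0 = -√28961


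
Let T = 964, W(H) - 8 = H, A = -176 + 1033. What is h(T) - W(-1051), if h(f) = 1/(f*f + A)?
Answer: 970149580/930153 ≈ 1043.0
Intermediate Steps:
A = 857
W(H) = 8 + H
h(f) = 1/(857 + f²) (h(f) = 1/(f*f + 857) = 1/(f² + 857) = 1/(857 + f²))
h(T) - W(-1051) = 1/(857 + 964²) - (8 - 1051) = 1/(857 + 929296) - 1*(-1043) = 1/930153 + 1043 = 970149580/930153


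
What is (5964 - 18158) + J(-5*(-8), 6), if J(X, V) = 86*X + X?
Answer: -8714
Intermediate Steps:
J(X, V) = 87*X
(5964 - 18158) + J(-5*(-8), 6) = (5964 - 18158) + 87*(-5*(-8)) = -12194 + 87*40 = -12194 + 3480 = -8714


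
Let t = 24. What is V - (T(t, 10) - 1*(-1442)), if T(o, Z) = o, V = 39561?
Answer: 38095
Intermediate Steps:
V - (T(t, 10) - 1*(-1442)) = 39561 - (24 - 1*(-1442)) = 39561 - (24 + 1442) = 39561 - 1*1466 = 39561 - 1466 = 38095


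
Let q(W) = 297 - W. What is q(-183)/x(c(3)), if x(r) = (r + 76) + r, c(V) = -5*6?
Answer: 30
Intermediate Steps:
c(V) = -30
x(r) = 76 + 2*r (x(r) = (76 + r) + r = 76 + 2*r)
q(-183)/x(c(3)) = (297 - 1*(-183))/(76 + 2*(-30)) = (297 + 183)/(76 - 60) = 480/16 = 480*(1/16) = 30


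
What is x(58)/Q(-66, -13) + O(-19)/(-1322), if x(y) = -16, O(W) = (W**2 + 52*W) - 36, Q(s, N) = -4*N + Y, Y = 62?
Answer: 27215/75354 ≈ 0.36116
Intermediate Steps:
Q(s, N) = 62 - 4*N (Q(s, N) = -4*N + 62 = 62 - 4*N)
O(W) = -36 + W**2 + 52*W
x(58)/Q(-66, -13) + O(-19)/(-1322) = -16/(62 - 4*(-13)) + (-36 + (-19)**2 + 52*(-19))/(-1322) = -16/(62 + 52) + (-36 + 361 - 988)*(-1/1322) = -16/114 - 663*(-1/1322) = -16*1/114 + 663/1322 = -8/57 + 663/1322 = 27215/75354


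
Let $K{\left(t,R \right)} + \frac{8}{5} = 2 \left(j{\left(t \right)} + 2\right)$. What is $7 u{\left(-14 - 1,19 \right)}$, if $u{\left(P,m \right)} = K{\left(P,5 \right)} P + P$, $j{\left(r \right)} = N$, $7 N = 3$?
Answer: $-447$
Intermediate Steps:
$N = \frac{3}{7}$ ($N = \frac{1}{7} \cdot 3 = \frac{3}{7} \approx 0.42857$)
$j{\left(r \right)} = \frac{3}{7}$
$K{\left(t,R \right)} = \frac{114}{35}$ ($K{\left(t,R \right)} = - \frac{8}{5} + 2 \left(\frac{3}{7} + 2\right) = - \frac{8}{5} + 2 \cdot \frac{17}{7} = - \frac{8}{5} + \frac{34}{7} = \frac{114}{35}$)
$u{\left(P,m \right)} = \frac{149 P}{35}$ ($u{\left(P,m \right)} = \frac{114 P}{35} + P = \frac{149 P}{35}$)
$7 u{\left(-14 - 1,19 \right)} = 7 \frac{149 \left(-14 - 1\right)}{35} = 7 \cdot \frac{149}{35} \left(-15\right) = 7 \left(- \frac{447}{7}\right) = -447$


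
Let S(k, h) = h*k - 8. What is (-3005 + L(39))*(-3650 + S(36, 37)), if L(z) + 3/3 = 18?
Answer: 6950088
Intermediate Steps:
S(k, h) = -8 + h*k
L(z) = 17 (L(z) = -1 + 18 = 17)
(-3005 + L(39))*(-3650 + S(36, 37)) = (-3005 + 17)*(-3650 + (-8 + 37*36)) = -2988*(-3650 + (-8 + 1332)) = -2988*(-3650 + 1324) = -2988*(-2326) = 6950088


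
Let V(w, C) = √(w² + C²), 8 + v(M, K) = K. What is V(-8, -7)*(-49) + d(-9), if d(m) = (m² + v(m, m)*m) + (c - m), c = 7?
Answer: 250 - 49*√113 ≈ -270.88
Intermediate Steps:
v(M, K) = -8 + K
V(w, C) = √(C² + w²)
d(m) = 7 + m² - m + m*(-8 + m) (d(m) = (m² + (-8 + m)*m) + (7 - m) = (m² + m*(-8 + m)) + (7 - m) = 7 + m² - m + m*(-8 + m))
V(-8, -7)*(-49) + d(-9) = √((-7)² + (-8)²)*(-49) + (7 - 9*(-9) + 2*(-9)²) = √(49 + 64)*(-49) + (7 + 81 + 2*81) = √113*(-49) + (7 + 81 + 162) = -49*√113 + 250 = 250 - 49*√113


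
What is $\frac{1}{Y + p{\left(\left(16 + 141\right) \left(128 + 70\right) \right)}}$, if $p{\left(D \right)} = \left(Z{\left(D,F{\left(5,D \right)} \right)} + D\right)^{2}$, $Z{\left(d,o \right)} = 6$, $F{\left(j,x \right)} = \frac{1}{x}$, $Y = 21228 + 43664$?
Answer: $\frac{1}{966777356} \approx 1.0344 \cdot 10^{-9}$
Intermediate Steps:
$Y = 64892$
$p{\left(D \right)} = \left(6 + D\right)^{2}$
$\frac{1}{Y + p{\left(\left(16 + 141\right) \left(128 + 70\right) \right)}} = \frac{1}{64892 + \left(6 + \left(16 + 141\right) \left(128 + 70\right)\right)^{2}} = \frac{1}{64892 + \left(6 + 157 \cdot 198\right)^{2}} = \frac{1}{64892 + \left(6 + 31086\right)^{2}} = \frac{1}{64892 + 31092^{2}} = \frac{1}{64892 + 966712464} = \frac{1}{966777356}$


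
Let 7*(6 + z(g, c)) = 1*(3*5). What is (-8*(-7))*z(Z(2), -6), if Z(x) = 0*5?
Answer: -216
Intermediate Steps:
Z(x) = 0
z(g, c) = -27/7 (z(g, c) = -6 + (1*(3*5))/7 = -6 + (1*15)/7 = -6 + (⅐)*15 = -6 + 15/7 = -27/7)
(-8*(-7))*z(Z(2), -6) = -8*(-7)*(-27/7) = 56*(-27/7) = -216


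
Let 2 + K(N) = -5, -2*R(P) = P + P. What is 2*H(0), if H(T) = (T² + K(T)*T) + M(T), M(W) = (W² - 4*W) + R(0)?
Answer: 0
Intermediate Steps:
R(P) = -P (R(P) = -(P + P)/2 = -P)
M(W) = W² - 4*W (M(W) = (W² - 4*W) - 1*0 = (W² - 4*W) + 0 = W² - 4*W)
K(N) = -7 (K(N) = -2 - 5 = -7)
H(T) = T² - 7*T + T*(-4 + T) (H(T) = (T² - 7*T) + T*(-4 + T) = T² - 7*T + T*(-4 + T))
2*H(0) = 2*(0*(-11 + 2*0)) = 2*(0*(-11 + 0)) = 2*(0*(-11)) = 2*0 = 0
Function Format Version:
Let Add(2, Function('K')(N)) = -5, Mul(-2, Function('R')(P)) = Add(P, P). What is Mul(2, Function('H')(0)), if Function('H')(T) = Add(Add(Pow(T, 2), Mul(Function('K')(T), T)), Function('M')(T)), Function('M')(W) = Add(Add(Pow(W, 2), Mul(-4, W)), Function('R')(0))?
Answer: 0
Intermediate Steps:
Function('R')(P) = Mul(-1, P) (Function('R')(P) = Mul(Rational(-1, 2), Add(P, P)) = Mul(Rational(-1, 2), Mul(2, P)) = Mul(-1, P))
Function('M')(W) = Add(Pow(W, 2), Mul(-4, W)) (Function('M')(W) = Add(Add(Pow(W, 2), Mul(-4, W)), Mul(-1, 0)) = Add(Add(Pow(W, 2), Mul(-4, W)), 0) = Add(Pow(W, 2), Mul(-4, W)))
Function('K')(N) = -7 (Function('K')(N) = Add(-2, -5) = -7)
Function('H')(T) = Add(Pow(T, 2), Mul(-7, T), Mul(T, Add(-4, T))) (Function('H')(T) = Add(Add(Pow(T, 2), Mul(-7, T)), Mul(T, Add(-4, T))) = Add(Pow(T, 2), Mul(-7, T), Mul(T, Add(-4, T))))
Mul(2, Function('H')(0)) = Mul(2, Mul(0, Add(-11, Mul(2, 0)))) = Mul(2, Mul(0, Add(-11, 0))) = Mul(2, Mul(0, -11)) = Mul(2, 0) = 0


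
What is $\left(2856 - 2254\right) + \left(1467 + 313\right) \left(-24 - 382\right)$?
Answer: $-722078$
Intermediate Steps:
$\left(2856 - 2254\right) + \left(1467 + 313\right) \left(-24 - 382\right) = 602 + 1780 \left(-406\right) = 602 - 722680 = -722078$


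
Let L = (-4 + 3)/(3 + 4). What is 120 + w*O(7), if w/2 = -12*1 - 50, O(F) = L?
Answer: 964/7 ≈ 137.71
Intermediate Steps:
L = -1/7 ≈ -0.14286
O(F) = -1/7
w = -124 (w = 2*(-12*1 - 50) = 2*(-12 - 50) = 2*(-62) = -124)
120 + w*O(7) = 120 - 124*(-1/7) = 120 + 124/7 = 964/7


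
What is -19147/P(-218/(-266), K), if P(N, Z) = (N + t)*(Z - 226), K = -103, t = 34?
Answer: 363793/217657 ≈ 1.6714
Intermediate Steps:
P(N, Z) = (-226 + Z)*(34 + N) (P(N, Z) = (N + 34)*(Z - 226) = (34 + N)*(-226 + Z) = (-226 + Z)*(34 + N))
-19147/P(-218/(-266), K) = -19147/(-7684 - (-49268)/(-266) + 34*(-103) - 218/(-266)*(-103)) = -19147/(-7684 - (-49268)*(-1)/266 - 3502 - 218*(-1/266)*(-103)) = -19147/(-7684 - 226*109/133 - 3502 + (109/133)*(-103)) = -19147/(-7684 - 24634/133 - 3502 - 11227/133) = -19147/(-217657/19) = -19147*(-19/217657) = 363793/217657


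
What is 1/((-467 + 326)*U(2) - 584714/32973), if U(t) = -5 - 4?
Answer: 32973/41258023 ≈ 0.00079919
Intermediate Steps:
U(t) = -9
1/((-467 + 326)*U(2) - 584714/32973) = 1/((-467 + 326)*(-9) - 584714/32973) = 1/(-141*(-9) - 584714*1/32973) = 1/(1269 - 584714/32973) = 1/(41258023/32973) = 32973/41258023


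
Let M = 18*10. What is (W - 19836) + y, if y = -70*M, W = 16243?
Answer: -16193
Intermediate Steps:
M = 180
y = -12600 (y = -70*180 = -12600)
(W - 19836) + y = (16243 - 19836) - 12600 = -3593 - 12600 = -16193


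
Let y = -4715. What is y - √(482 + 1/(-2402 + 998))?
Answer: -4715 - √26392353/234 ≈ -4737.0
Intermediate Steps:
y - √(482 + 1/(-2402 + 998)) = -4715 - √(482 + 1/(-2402 + 998)) = -4715 - √(482 + 1/(-1404)) = -4715 - √(482 - 1/1404) = -4715 - √(676727/1404) = -4715 - √26392353/234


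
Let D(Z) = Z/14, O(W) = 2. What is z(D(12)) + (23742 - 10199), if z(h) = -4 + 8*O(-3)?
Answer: 13555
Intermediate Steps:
D(Z) = Z/14 (D(Z) = Z*(1/14) = Z/14)
z(h) = 12 (z(h) = -4 + 8*2 = -4 + 16 = 12)
z(D(12)) + (23742 - 10199) = 12 + (23742 - 10199) = 12 + 13543 = 13555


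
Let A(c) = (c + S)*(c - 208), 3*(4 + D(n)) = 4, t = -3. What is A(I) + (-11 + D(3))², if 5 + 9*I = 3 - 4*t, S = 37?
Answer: -623537/81 ≈ -7698.0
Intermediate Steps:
D(n) = -8/3 (D(n) = -4 + (⅓)*4 = -4 + 4/3 = -8/3)
I = 10/9 (I = -5/9 + (3 - 4*(-3))/9 = -5/9 + (3 + 12)/9 = -5/9 + (⅑)*15 = -5/9 + 5/3 = 10/9 ≈ 1.1111)
A(c) = (-208 + c)*(37 + c) (A(c) = (c + 37)*(c - 208) = (37 + c)*(-208 + c) = (-208 + c)*(37 + c))
A(I) + (-11 + D(3))² = (-7696 + (10/9)² - 171*10/9) + (-11 - 8/3)² = (-7696 + 100/81 - 190) + (-41/3)² = -638666/81 + 1681/9 = -623537/81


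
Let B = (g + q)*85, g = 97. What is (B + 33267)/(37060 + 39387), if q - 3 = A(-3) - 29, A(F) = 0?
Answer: 39302/76447 ≈ 0.51411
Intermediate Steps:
q = -26 (q = 3 + (0 - 29) = 3 - 29 = -26)
B = 6035 (B = (97 - 26)*85 = 71*85 = 6035)
(B + 33267)/(37060 + 39387) = (6035 + 33267)/(37060 + 39387) = 39302/76447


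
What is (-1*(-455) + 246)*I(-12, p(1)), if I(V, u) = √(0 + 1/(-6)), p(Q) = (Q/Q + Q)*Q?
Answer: 701*I*√6/6 ≈ 286.18*I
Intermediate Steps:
p(Q) = Q*(1 + Q) (p(Q) = (1 + Q)*Q = Q*(1 + Q))
I(V, u) = I*√6/6 (I(V, u) = √(0 - ⅙) = √(-⅙) = I*√6/6)
(-1*(-455) + 246)*I(-12, p(1)) = (-1*(-455) + 246)*(I*√6/6) = (455 + 246)*(I*√6/6) = 701*(I*√6/6) = 701*I*√6/6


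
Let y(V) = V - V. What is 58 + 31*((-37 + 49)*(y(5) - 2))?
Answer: -686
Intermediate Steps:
y(V) = 0
58 + 31*((-37 + 49)*(y(5) - 2)) = 58 + 31*((-37 + 49)*(0 - 2)) = 58 + 31*(12*(-2)) = 58 + 31*(-24) = 58 - 744 = -686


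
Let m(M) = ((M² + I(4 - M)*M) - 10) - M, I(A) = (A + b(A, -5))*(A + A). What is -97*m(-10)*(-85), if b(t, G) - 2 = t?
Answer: -68433500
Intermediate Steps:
b(t, G) = 2 + t
I(A) = 2*A*(2 + 2*A) (I(A) = (A + (2 + A))*(A + A) = (2 + 2*A)*(2*A) = 2*A*(2 + 2*A))
m(M) = -10 + M² - M + 4*M*(4 - M)*(5 - M) (m(M) = ((M² + (4*(4 - M)*(1 + (4 - M)))*M) - 10) - M = ((M² + (4*(4 - M)*(5 - M))*M) - 10) - M = ((M² + 4*M*(4 - M)*(5 - M)) - 10) - M = (-10 + M² + 4*M*(4 - M)*(5 - M)) - M = -10 + M² - M + 4*M*(4 - M)*(5 - M))
-97*m(-10)*(-85) = -97*(-10 - 35*(-10)² + 4*(-10)³ + 79*(-10))*(-85) = -97*(-10 - 35*100 + 4*(-1000) - 790)*(-85) = -97*(-10 - 3500 - 4000 - 790)*(-85) = -97*(-8300)*(-85) = 805100*(-85) = -68433500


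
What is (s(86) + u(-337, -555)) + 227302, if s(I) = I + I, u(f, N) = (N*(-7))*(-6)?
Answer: 204164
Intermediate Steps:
u(f, N) = 42*N (u(f, N) = -7*N*(-6) = 42*N)
s(I) = 2*I
(s(86) + u(-337, -555)) + 227302 = (2*86 + 42*(-555)) + 227302 = (172 - 23310) + 227302 = -23138 + 227302 = 204164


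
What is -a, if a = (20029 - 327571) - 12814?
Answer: 320356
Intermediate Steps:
a = -320356 (a = -307542 - 12814 = -320356)
-a = -1*(-320356) = 320356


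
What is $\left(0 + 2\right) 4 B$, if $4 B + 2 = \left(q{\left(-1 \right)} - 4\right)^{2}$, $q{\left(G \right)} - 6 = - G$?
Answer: $14$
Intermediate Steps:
$q{\left(G \right)} = 6 - G$
$B = \frac{7}{4}$ ($B = - \frac{1}{2} + \frac{\left(\left(6 - -1\right) - 4\right)^{2}}{4} = - \frac{1}{2} + \frac{\left(\left(6 + 1\right) - 4\right)^{2}}{4} = - \frac{1}{2} + \frac{\left(7 - 4\right)^{2}}{4} = - \frac{1}{2} + \frac{3^{2}}{4} = - \frac{1}{2} + \frac{1}{4} \cdot 9 = - \frac{1}{2} + \frac{9}{4} = \frac{7}{4} \approx 1.75$)
$\left(0 + 2\right) 4 B = \left(0 + 2\right) 4 \cdot \frac{7}{4} = 2 \cdot 4 \cdot \frac{7}{4} = 8 \cdot \frac{7}{4} = 14$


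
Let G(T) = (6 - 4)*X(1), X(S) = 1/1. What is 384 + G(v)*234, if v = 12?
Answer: 852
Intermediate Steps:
X(S) = 1
G(T) = 2 (G(T) = (6 - 4)*1 = 2*1 = 2)
384 + G(v)*234 = 384 + 2*234 = 384 + 468 = 852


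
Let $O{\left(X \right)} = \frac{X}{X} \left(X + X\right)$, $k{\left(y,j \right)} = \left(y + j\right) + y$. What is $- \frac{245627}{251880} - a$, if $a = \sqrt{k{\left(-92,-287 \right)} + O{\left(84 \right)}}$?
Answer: $- \frac{245627}{251880} - i \sqrt{303} \approx -0.97517 - 17.407 i$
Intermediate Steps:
$k{\left(y,j \right)} = j + 2 y$ ($k{\left(y,j \right)} = \left(j + y\right) + y = j + 2 y$)
$O{\left(X \right)} = 2 X$ ($O{\left(X \right)} = 1 \cdot 2 X = 2 X$)
$a = i \sqrt{303}$ ($a = \sqrt{\left(-287 + 2 \left(-92\right)\right) + 2 \cdot 84} = \sqrt{\left(-287 - 184\right) + 168} = \sqrt{-471 + 168} = \sqrt{-303} = i \sqrt{303} \approx 17.407 i$)
$- \frac{245627}{251880} - a = - \frac{245627}{251880} - i \sqrt{303}$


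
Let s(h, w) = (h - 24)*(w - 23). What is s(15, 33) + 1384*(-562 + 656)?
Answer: 130006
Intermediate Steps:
s(h, w) = (-24 + h)*(-23 + w)
s(15, 33) + 1384*(-562 + 656) = (552 - 24*33 - 23*15 + 15*33) + 1384*(-562 + 656) = (552 - 792 - 345 + 495) + 1384*94 = -90 + 130096 = 130006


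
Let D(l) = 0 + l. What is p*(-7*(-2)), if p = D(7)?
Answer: 98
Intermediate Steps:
D(l) = l
p = 7
p*(-7*(-2)) = 7*(-7*(-2)) = 7*14 = 98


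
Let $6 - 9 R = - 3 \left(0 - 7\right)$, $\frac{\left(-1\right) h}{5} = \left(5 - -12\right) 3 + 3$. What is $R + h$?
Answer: $- \frac{815}{3} \approx -271.67$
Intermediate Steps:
$h = -270$ ($h = - 5 \left(\left(5 - -12\right) 3 + 3\right) = - 5 \left(\left(5 + 12\right) 3 + 3\right) = - 5 \left(17 \cdot 3 + 3\right) = - 5 \left(51 + 3\right) = \left(-5\right) 54 = -270$)
$R = - \frac{5}{3}$ ($R = \frac{2}{3} - \frac{\left(-3\right) \left(0 - 7\right)}{9} = \frac{2}{3} - \frac{\left(-3\right) \left(-7\right)}{9} = \frac{2}{3} - \frac{7}{3} = - \frac{5}{3} \approx -1.6667$)
$R + h = - \frac{5}{3} - 270 = - \frac{815}{3}$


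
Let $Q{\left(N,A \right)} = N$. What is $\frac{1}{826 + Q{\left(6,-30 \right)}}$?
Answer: $\frac{1}{832} \approx 0.0012019$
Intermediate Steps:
$\frac{1}{826 + Q{\left(6,-30 \right)}} = \frac{1}{826 + 6} = \frac{1}{832}$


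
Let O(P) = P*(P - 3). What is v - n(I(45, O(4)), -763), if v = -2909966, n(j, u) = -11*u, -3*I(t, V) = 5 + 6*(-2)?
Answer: -2918359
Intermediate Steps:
O(P) = P*(-3 + P)
I(t, V) = 7/3 (I(t, V) = -(5 + 6*(-2))/3 = -(5 - 12)/3 = -⅓*(-7) = 7/3)
v - n(I(45, O(4)), -763) = -2909966 - (-11)*(-763) = -2909966 - 1*8393 = -2909966 - 8393 = -2918359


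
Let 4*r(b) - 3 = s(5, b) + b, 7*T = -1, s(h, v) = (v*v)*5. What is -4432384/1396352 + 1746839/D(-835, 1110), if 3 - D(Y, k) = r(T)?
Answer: 3735012923392/4832687 ≈ 7.7287e+5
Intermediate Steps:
s(h, v) = 5*v² (s(h, v) = v²*5 = 5*v²)
T = -⅐ (T = (⅐)*(-1) = -⅐ ≈ -0.14286)
r(b) = ¾ + b/4 + 5*b²/4 (r(b) = ¾ + (5*b² + b)/4 = ¾ + (b + 5*b²)/4 = ¾ + (b/4 + 5*b²/4) = ¾ + b/4 + 5*b²/4)
D(Y, k) = 443/196 (D(Y, k) = 3 - (¾ + (¼)*(-⅐) + 5*(-⅐)²/4) = 3 - (¾ - 1/28 + (5/4)*(1/49)) = 3 - (¾ - 1/28 + 5/196) = 3 - 1*145/196 = 3 - 145/196 = 443/196)
-4432384/1396352 + 1746839/D(-835, 1110) = -4432384/1396352 + 1746839/(443/196) = -4432384*1/1396352 + 1746839*(196/443) = -34628/10909 + 342380444/443 = 3735012923392/4832687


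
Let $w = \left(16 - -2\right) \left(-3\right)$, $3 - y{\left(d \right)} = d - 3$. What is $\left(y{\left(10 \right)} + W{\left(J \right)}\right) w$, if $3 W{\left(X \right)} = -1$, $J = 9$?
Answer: $234$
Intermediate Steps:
$y{\left(d \right)} = 6 - d$ ($y{\left(d \right)} = 3 - \left(d - 3\right) = 3 - \left(-3 + d\right) = 6 - d$)
$W{\left(X \right)} = - \frac{1}{3}$ ($W{\left(X \right)} = \frac{1}{3} \left(-1\right) = - \frac{1}{3}$)
$w = -54$ ($w = \left(16 + 2\right) \left(-3\right) = 18 \left(-3\right) = -54$)
$\left(y{\left(10 \right)} + W{\left(J \right)}\right) w = \left(\left(6 - 10\right) - \frac{1}{3}\right) \left(-54\right) = \left(-4 - \frac{1}{3}\right) \left(-54\right) = \left(- \frac{13}{3}\right) \left(-54\right) = 234$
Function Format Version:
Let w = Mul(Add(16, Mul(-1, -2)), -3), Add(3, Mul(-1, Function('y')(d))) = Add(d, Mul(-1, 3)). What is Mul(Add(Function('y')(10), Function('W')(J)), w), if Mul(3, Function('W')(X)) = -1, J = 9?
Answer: 234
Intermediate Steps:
Function('y')(d) = Add(6, Mul(-1, d)) (Function('y')(d) = Add(3, Mul(-1, Add(d, Mul(-1, 3)))) = Add(3, Mul(-1, Add(d, -3))) = Add(3, Mul(-1, Add(-3, d))) = Add(3, Add(3, Mul(-1, d))) = Add(6, Mul(-1, d)))
Function('W')(X) = Rational(-1, 3) (Function('W')(X) = Mul(Rational(1, 3), -1) = Rational(-1, 3))
w = -54 (w = Mul(Add(16, 2), -3) = Mul(18, -3) = -54)
Mul(Add(Function('y')(10), Function('W')(J)), w) = Mul(Add(Add(6, Mul(-1, 10)), Rational(-1, 3)), -54) = Mul(Add(Add(6, -10), Rational(-1, 3)), -54) = Mul(Add(-4, Rational(-1, 3)), -54) = Mul(Rational(-13, 3), -54) = 234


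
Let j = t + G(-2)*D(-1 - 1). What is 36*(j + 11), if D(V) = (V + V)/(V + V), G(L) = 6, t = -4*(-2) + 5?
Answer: 1080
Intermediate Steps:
t = 13 (t = 8 + 5 = 13)
D(V) = 1 (D(V) = (2*V)/((2*V)) = (2*V)*(1/(2*V)) = 1)
j = 19 (j = 13 + 6*1 = 13 + 6 = 19)
36*(j + 11) = 36*(19 + 11) = 36*30 = 1080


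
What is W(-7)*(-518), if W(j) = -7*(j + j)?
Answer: -50764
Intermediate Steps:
W(j) = -14*j
W(-7)*(-518) = -14*(-7)*(-518) = 98*(-518) = -50764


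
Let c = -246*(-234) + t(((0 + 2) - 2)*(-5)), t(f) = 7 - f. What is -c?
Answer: -57571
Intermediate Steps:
c = 57571 (c = -246*(-234) + (7 - ((0 + 2) - 2)*(-5)) = 57564 + (7 - (2 - 2)*(-5)) = 57564 + (7 - 0*(-5)) = 57564 + (7 - 1*0) = 57564 + (7 + 0) = 57564 + 7 = 57571)
-c = -1*57571 = -57571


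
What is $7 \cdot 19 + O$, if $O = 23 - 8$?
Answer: $148$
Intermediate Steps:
$O = 15$ ($O = 23 - 8 = 15$)
$7 \cdot 19 + O = 7 \cdot 19 + 15 = 133 + 15 = 148$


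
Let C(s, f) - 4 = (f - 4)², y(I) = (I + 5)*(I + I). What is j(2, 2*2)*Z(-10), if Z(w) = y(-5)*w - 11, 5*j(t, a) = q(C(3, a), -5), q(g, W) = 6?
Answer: -66/5 ≈ -13.200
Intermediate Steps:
y(I) = 2*I*(5 + I) (y(I) = (5 + I)*(2*I) = 2*I*(5 + I))
C(s, f) = 4 + (-4 + f)² (C(s, f) = 4 + (f - 4)² = 4 + (-4 + f)²)
j(t, a) = 6/5 (j(t, a) = (⅕)*6 = 6/5)
Z(w) = -11 (Z(w) = (2*(-5)*(5 - 5))*w - 11 = (2*(-5)*0)*w - 11 = 0*w - 11 = 0 - 11 = -11)
j(2, 2*2)*Z(-10) = (6/5)*(-11) = -66/5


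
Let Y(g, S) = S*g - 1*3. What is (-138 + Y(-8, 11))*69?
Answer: -15801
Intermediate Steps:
Y(g, S) = -3 + S*g (Y(g, S) = S*g - 3 = -3 + S*g)
(-138 + Y(-8, 11))*69 = (-138 + (-3 + 11*(-8)))*69 = (-138 + (-3 - 88))*69 = (-138 - 91)*69 = -229*69 = -15801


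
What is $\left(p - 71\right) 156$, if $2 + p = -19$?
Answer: $-14352$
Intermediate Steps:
$p = -21$ ($p = -2 - 19 = -21$)
$\left(p - 71\right) 156 = \left(-21 - 71\right) 156 = \left(-92\right) 156 = -14352$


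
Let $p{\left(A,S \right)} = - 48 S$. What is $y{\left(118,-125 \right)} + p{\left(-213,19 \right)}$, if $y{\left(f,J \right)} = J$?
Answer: $-1037$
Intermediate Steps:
$y{\left(118,-125 \right)} + p{\left(-213,19 \right)} = -125 - 912 = -1037$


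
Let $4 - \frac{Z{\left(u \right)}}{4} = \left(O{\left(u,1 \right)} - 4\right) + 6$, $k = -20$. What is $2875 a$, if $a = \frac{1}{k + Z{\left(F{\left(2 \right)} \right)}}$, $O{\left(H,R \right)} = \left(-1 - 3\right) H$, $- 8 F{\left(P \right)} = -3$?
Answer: $- \frac{2875}{6} \approx -479.17$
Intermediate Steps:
$F{\left(P \right)} = \frac{3}{8}$ ($F{\left(P \right)} = \left(- \frac{1}{8}\right) \left(-3\right) = \frac{3}{8}$)
$O{\left(H,R \right)} = - 4 H$
$Z{\left(u \right)} = 8 + 16 u$ ($Z{\left(u \right)} = 16 - 4 \left(\left(- 4 u - 4\right) + 6\right) = 16 - 4 \left(\left(-4 - 4 u\right) + 6\right) = 16 - 4 \left(2 - 4 u\right) = 16 + \left(-8 + 16 u\right) = 8 + 16 u$)
$a = - \frac{1}{6}$ ($a = \frac{1}{-20 + \left(8 + 16 \cdot \frac{3}{8}\right)} = \frac{1}{-20 + \left(8 + 6\right)} = \frac{1}{-20 + 14} = \frac{1}{-6} = - \frac{1}{6} \approx -0.16667$)
$2875 a = 2875 \left(- \frac{1}{6}\right) = - \frac{2875}{6}$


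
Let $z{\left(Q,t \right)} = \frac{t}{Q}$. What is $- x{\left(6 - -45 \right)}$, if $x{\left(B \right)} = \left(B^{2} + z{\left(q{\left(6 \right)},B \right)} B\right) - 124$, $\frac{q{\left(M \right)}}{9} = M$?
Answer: $- \frac{15151}{6} \approx -2525.2$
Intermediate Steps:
$q{\left(M \right)} = 9 M$
$x{\left(B \right)} = -124 + \frac{55 B^{2}}{54}$ ($x{\left(B \right)} = \left(B^{2} + \frac{B}{9 \cdot 6} B\right) - 124 = \left(B^{2} + \frac{B}{54} B\right) - 124 = \left(B^{2} + \frac{B^{2}}{54}\right) - 124 = \frac{55 B^{2}}{54} - 124 = -124 + \frac{55 B^{2}}{54}$)
$- x{\left(6 - -45 \right)} = - (-124 + \frac{55 \left(6 - -45\right)^{2}}{54}) = - (-124 + \frac{55 \left(6 + 45\right)^{2}}{54}) = - (-124 + \frac{55 \cdot 51^{2}}{54}) = - (-124 + \frac{55}{54} \cdot 2601) = - (-124 + \frac{15895}{6}) = \left(-1\right) \frac{15151}{6} = - \frac{15151}{6}$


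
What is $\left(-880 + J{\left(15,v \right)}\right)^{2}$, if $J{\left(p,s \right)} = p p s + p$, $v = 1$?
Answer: $409600$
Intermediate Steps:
$J{\left(p,s \right)} = p + s p^{2}$ ($J{\left(p,s \right)} = p^{2} s + p = s p^{2} + p = p + s p^{2}$)
$\left(-880 + J{\left(15,v \right)}\right)^{2} = \left(-880 + 15 \left(1 + 15 \cdot 1\right)\right)^{2} = \left(-880 + 15 \left(1 + 15\right)\right)^{2} = \left(-880 + 15 \cdot 16\right)^{2} = \left(-880 + 240\right)^{2} = \left(-640\right)^{2} = 409600$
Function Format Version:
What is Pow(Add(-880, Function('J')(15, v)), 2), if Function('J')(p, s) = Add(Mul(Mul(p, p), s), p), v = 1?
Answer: 409600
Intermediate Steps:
Function('J')(p, s) = Add(p, Mul(s, Pow(p, 2))) (Function('J')(p, s) = Add(Mul(Pow(p, 2), s), p) = Add(Mul(s, Pow(p, 2)), p) = Add(p, Mul(s, Pow(p, 2))))
Pow(Add(-880, Function('J')(15, v)), 2) = Pow(Add(-880, Mul(15, Add(1, Mul(15, 1)))), 2) = Pow(Add(-880, Mul(15, Add(1, 15))), 2) = Pow(Add(-880, Mul(15, 16)), 2) = Pow(Add(-880, 240), 2) = Pow(-640, 2) = 409600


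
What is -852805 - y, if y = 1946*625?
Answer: -2069055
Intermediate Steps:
y = 1216250
-852805 - y = -852805 - 1*1216250 = -852805 - 1216250 = -2069055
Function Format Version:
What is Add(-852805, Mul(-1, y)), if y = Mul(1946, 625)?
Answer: -2069055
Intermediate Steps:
y = 1216250
Add(-852805, Mul(-1, y)) = Add(-852805, Mul(-1, 1216250)) = Add(-852805, -1216250) = -2069055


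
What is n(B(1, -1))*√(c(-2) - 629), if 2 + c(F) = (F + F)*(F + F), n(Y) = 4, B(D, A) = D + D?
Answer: 4*I*√615 ≈ 99.197*I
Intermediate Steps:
B(D, A) = 2*D
c(F) = -2 + 4*F² (c(F) = -2 + (F + F)*(F + F) = -2 + (2*F)*(2*F) = -2 + 4*F²)
n(B(1, -1))*√(c(-2) - 629) = 4*√((-2 + 4*(-2)²) - 629) = 4*√((-2 + 4*4) - 629) = 4*√((-2 + 16) - 629) = 4*√(14 - 629) = 4*√(-615) = 4*(I*√615) = 4*I*√615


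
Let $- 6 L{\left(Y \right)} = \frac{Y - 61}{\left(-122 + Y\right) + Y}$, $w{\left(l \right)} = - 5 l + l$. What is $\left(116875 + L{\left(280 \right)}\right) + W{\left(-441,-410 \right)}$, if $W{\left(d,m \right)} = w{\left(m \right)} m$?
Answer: $- \frac{6666301}{12} \approx -5.5553 \cdot 10^{5}$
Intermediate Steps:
$w{\left(l \right)} = - 4 l$
$W{\left(d,m \right)} = - 4 m^{2}$ ($W{\left(d,m \right)} = - 4 m m = - 4 m^{2}$)
$L{\left(Y \right)} = - \frac{-61 + Y}{6 \left(-122 + 2 Y\right)}$ ($L{\left(Y \right)} = - \frac{\left(Y - 61\right) \frac{1}{\left(-122 + Y\right) + Y}}{6} = - \frac{\left(-61 + Y\right) \frac{1}{-122 + 2 Y}}{6} = - \frac{\frac{1}{-122 + 2 Y} \left(-61 + Y\right)}{6} = - \frac{-61 + Y}{6 \left(-122 + 2 Y\right)}$)
$\left(116875 + L{\left(280 \right)}\right) + W{\left(-441,-410 \right)} = \left(116875 - \frac{1}{12}\right) - 4 \left(-410\right)^{2} = \frac{1402499}{12} - 672400 = - \frac{6666301}{12}$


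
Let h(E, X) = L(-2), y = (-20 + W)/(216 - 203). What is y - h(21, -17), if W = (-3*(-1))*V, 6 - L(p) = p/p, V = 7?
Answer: -64/13 ≈ -4.9231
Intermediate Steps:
L(p) = 5 (L(p) = 6 - p/p = 6 - 1*1 = 6 - 1 = 5)
W = 21 (W = -3*(-1)*7 = 3*7 = 21)
y = 1/13 (y = (-20 + 21)/(216 - 203) = 1/13 ≈ 0.076923)
h(E, X) = 5
y - h(21, -17) = 1/13 - 1*5 = 1/13 - 5 = -64/13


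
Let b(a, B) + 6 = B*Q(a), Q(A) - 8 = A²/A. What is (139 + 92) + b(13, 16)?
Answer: 561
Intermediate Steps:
Q(A) = 8 + A (Q(A) = 8 + A²/A = 8 + A)
b(a, B) = -6 + B*(8 + a)
(139 + 92) + b(13, 16) = (139 + 92) + (-6 + 16*(8 + 13)) = 231 + (-6 + 16*21) = 231 + (-6 + 336) = 231 + 330 = 561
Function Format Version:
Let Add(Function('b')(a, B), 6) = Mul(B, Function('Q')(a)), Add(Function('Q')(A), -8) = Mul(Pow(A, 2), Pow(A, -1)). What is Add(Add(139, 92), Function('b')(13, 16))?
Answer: 561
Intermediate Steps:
Function('Q')(A) = Add(8, A) (Function('Q')(A) = Add(8, Mul(Pow(A, 2), Pow(A, -1))) = Add(8, A))
Function('b')(a, B) = Add(-6, Mul(B, Add(8, a)))
Add(Add(139, 92), Function('b')(13, 16)) = Add(Add(139, 92), Add(-6, Mul(16, Add(8, 13)))) = Add(231, Add(-6, Mul(16, 21))) = Add(231, Add(-6, 336)) = Add(231, 330) = 561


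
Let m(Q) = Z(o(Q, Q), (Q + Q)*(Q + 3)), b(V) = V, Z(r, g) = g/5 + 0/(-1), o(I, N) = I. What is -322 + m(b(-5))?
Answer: -318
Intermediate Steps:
Z(r, g) = g/5 (Z(r, g) = g*(⅕) + 0*(-1) = g/5 + 0 = g/5)
m(Q) = 2*Q*(3 + Q)/5 (m(Q) = ((Q + Q)*(Q + 3))/5 = ((2*Q)*(3 + Q))/5 = (2*Q*(3 + Q))/5 = 2*Q*(3 + Q)/5)
-322 + m(b(-5)) = -322 + (⅖)*(-5)*(3 - 5) = -322 + (⅖)*(-5)*(-2) = -322 + 4 = -318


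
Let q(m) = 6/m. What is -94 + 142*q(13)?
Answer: -370/13 ≈ -28.462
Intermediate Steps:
-94 + 142*q(13) = -94 + 142*(6/13) = -94 + 852/13 = -370/13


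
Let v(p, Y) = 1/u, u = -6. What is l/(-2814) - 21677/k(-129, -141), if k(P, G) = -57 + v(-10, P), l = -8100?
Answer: 8780304/22981 ≈ 382.07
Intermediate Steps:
v(p, Y) = -⅙ (v(p, Y) = 1/(-6) = -⅙)
k(P, G) = -343/6 (k(P, G) = -57 - ⅙ = -343/6)
l/(-2814) - 21677/k(-129, -141) = -8100/(-2814) - 21677/(-343/6) = -8100*(-1/2814) - 21677*(-6/343) = 1350/469 + 130062/343 = 8780304/22981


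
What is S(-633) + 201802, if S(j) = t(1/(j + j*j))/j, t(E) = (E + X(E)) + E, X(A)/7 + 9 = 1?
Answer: 25551721140215/126617724 ≈ 2.0180e+5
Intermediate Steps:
X(A) = -56 (X(A) = -63 + 7*1 = -63 + 7 = -56)
t(E) = -56 + 2*E (t(E) = (E - 56) + E = (-56 + E) + E = -56 + 2*E)
S(j) = (-56 + 2/(j + j²))/j (S(j) = (-56 + 2/(j + j*j))/j = (-56 + 2/(j + j²))/j)
S(-633) + 201802 = 2*(1 - 28*(-633)*(1 - 633))/((-633)²*(1 - 633)) + 201802 = 2*(1/400689)*(1 - 28*(-633)*(-632))/(-632) + 201802 = 2*(1/400689)*(-1/632)*(1 - 11201568) + 201802 = 2*(1/400689)*(-1/632)*(-11201567) + 201802 = 11201567/126617724 + 201802 = 25551721140215/126617724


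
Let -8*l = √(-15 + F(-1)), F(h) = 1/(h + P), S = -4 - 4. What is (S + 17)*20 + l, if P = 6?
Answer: 180 - I*√370/40 ≈ 180.0 - 0.48088*I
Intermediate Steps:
S = -8
F(h) = 1/(6 + h) (F(h) = 1/(h + 6) = 1/(6 + h))
l = -I*√370/40 (l = -√(-15 + 1/(6 - 1))/8 = -√(-15 + 1/5)/8 = -√(-15 + ⅕)/8 = -I*√370/40 ≈ -0.48088*I)
(S + 17)*20 + l = (-8 + 17)*20 - I*√370/40 = 9*20 - I*√370/40 = 180 - I*√370/40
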